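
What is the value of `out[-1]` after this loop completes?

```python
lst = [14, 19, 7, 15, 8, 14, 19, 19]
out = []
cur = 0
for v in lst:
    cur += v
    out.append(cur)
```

Cumulative sum ends at 115
`out` takes the values: [] → [14] → [14, 33] → [14, 33, 40] → [14, 33, 40, 55] → [14, 33, 40, 55, 63] → [14, 33, 40, 55, 63, 77] → [14, 33, 40, 55, 63, 77, 96] → [14, 33, 40, 55, 63, 77, 96, 115]
So `out[-1]` = 115

Answer: 115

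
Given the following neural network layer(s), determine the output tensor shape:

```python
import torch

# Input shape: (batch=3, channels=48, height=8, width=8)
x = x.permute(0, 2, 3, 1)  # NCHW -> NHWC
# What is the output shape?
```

Input: (3, 48, 8, 8) -> Output: (3, 8, 8, 48)

Answer: (3, 8, 8, 48)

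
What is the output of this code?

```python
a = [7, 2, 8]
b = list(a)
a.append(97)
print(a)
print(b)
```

Key concept: list() constructor creates copy.
Step by step:
`a = [7, 2, 8]` → a = [7, 2, 8]
`b = list(a)` → b = [7, 2, 8]
`a.append(97)` → a = [7, 2, 8, 97]
`print(a)` → prints [7, 2, 8, 97]
`print(b)` → prints [7, 2, 8]

Answer:
[7, 2, 8, 97]
[7, 2, 8]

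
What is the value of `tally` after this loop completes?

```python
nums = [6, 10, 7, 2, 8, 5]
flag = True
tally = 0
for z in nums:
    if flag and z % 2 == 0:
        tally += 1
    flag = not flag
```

Count even values at even positions
`tally` takes the values: 0 → 1 → 2

Answer: 2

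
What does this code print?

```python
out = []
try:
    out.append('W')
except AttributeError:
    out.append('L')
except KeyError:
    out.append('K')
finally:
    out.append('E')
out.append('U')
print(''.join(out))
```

Execution trace: 'W' (try body, no exception) → 'E' (finally) → 'U' (after the try/except). Output: WEU

Answer: WEU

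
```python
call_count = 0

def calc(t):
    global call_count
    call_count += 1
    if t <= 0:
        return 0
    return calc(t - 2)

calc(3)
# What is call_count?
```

Linear recursion stepping by 2: 3 calls from t=3 down to ≤0.

Answer: 3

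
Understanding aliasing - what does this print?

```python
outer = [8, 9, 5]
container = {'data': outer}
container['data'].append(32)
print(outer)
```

Key concept: dict holds reference to list.
Step by step:
`outer = [8, 9, 5]` → outer = [8, 9, 5]
`container = {'data': outer}` → container = {'data': [8, 9, 5]}
`container['data'].append(32)` → outer = [8, 9, 5, 32]; container = {'data': [8, 9, 5, 32]}
`print(outer)` → prints [8, 9, 5, 32]

Answer: [8, 9, 5, 32]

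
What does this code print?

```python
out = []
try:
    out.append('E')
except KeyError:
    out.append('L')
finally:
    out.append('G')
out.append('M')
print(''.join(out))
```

Execution trace: 'E' (try body, no exception) → 'G' (finally) → 'M' (after the try/except). Output: EGM

Answer: EGM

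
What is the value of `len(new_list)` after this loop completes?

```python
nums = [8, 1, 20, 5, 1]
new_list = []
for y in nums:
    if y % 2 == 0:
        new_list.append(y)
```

Count even numbers in [8, 1, 20, 5, 1]
`new_list` takes the values: [] → [8] → [8, 20]
So `len(new_list)` = 2

Answer: 2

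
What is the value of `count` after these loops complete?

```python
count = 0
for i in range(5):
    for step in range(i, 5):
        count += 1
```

Upper triangle: 5 + 4 + ... + 1
`count` takes the values: 0 → 1 → 2 → 3 → 4 → 5 → 6 → 7 → 8 → 9 → 10 → 11 → 12 → 13 → 14 → 15

Answer: 15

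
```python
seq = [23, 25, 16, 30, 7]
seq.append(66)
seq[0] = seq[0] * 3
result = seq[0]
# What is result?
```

Trace:
`seq = [23, 25, 16, 30, 7]` → seq = [23, 25, 16, 30, 7]
`seq.append(66)` → seq = [23, 25, 16, 30, 7, 66]
`seq[0] = seq[0] * 3` → seq = [69, 25, 16, 30, 7, 66]
`result = seq[0]` → result = 69
So result = 69

Answer: 69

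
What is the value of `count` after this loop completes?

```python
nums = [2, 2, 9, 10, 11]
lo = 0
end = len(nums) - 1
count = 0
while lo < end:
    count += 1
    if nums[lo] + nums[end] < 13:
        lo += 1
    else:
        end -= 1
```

Steps to find pair summing to 13
`count` takes the values: 0 → 1 → 2 → 3 → 4

Answer: 4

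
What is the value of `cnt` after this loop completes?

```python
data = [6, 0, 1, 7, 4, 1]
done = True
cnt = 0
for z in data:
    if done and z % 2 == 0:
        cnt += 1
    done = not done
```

Count even values at even positions
`cnt` takes the values: 0 → 1 → 2

Answer: 2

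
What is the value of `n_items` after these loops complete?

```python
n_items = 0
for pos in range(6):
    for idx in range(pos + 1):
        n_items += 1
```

Triangle: 1 + 2 + ... + 6
`n_items` takes the values: 0 → 1 → 2 → 3 → 4 → 5 → 6 → 7 → 8 → 9 → 10 → 11 → 12 → 13 → 14 → 15 → 16 → 17 → 18 → 19 → 20 → 21

Answer: 21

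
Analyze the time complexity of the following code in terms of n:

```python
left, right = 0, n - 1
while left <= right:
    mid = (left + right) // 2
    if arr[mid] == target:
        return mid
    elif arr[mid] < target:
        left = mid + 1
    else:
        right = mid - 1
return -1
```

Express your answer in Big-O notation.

This is Binary search in a sorted array. Time complexity: O(log n).

Answer: O(log n)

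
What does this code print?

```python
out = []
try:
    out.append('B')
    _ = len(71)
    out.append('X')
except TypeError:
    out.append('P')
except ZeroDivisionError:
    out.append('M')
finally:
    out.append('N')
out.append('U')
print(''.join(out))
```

Execution trace: 'B' (try body) → 'P' (except TypeError) → 'N' (finally) → 'U' (after the try/except). Output: BPNU

Answer: BPNU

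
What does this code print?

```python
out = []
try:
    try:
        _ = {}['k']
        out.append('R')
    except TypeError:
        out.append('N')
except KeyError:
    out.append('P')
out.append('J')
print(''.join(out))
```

Execution trace: 'P' (outer except KeyError) → 'J' (after the try/except). Output: PJ

Answer: PJ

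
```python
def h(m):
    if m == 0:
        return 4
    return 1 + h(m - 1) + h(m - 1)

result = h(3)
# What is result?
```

h(m) = 1 + 2·h(m-1), h(0)=4. Closed form: (4+1)·2^3 - 1 = 39.

Answer: 39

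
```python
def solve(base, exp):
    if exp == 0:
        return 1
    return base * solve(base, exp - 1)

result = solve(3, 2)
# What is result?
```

solve(3, 2) = 3 * 3 = 9

Answer: 9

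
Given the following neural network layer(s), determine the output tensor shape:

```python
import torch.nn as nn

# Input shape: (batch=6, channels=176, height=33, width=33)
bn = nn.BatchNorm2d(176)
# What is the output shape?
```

Input: (6, 176, 33, 33) -> Output: (6, 176, 33, 33)

Answer: (6, 176, 33, 33)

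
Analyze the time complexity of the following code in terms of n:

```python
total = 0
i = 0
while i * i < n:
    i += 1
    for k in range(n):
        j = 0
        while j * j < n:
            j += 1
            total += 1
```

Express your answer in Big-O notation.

Each loop level contributes: √n × n × √n. Multiplying the contributions gives O(n^2).

Answer: O(n^2)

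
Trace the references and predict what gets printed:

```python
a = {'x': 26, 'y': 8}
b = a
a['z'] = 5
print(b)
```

Key concept: dict aliasing.
Step by step:
`a = {'x': 26, 'y': 8}` → a = {'x': 26, 'y': 8}
`b = a` → b = {'x': 26, 'y': 8} (same object as a)
`a['z'] = 5` → a = {'x': 26, 'y': 8, 'z': 5} (same object as b); b = {'x': 26, 'y': 8, 'z': 5} (same object as a)
`print(b)` → prints {'x': 26, 'y': 8, 'z': 5}

Answer: {'x': 26, 'y': 8, 'z': 5}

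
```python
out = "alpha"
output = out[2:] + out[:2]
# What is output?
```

Trace:
`out = "alpha"` → out = 'alpha'
`output = out[2:] + out[:2]` → output = 'phaal'
So output = 'phaal'

Answer: 'phaal'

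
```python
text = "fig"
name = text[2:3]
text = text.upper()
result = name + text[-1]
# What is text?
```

Trace:
`text = "fig"` → text = 'fig'
`name = text[2:3]` → name = 'g'
`text = text.upper()` → text = 'FIG'
`result = name + text[-1]` → result = 'gG'
So text = 'FIG'

Answer: 'FIG'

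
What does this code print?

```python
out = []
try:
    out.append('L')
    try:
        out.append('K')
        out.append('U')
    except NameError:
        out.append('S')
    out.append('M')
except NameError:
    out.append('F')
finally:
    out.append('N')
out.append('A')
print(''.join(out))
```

Execution trace: 'L' (try body) → 'K' (inner try body) → 'U' (inner try body, no exception) → 'M' (try body, no exception) → 'N' (finally) → 'A' (after the try/except). Output: LKUMNA

Answer: LKUMNA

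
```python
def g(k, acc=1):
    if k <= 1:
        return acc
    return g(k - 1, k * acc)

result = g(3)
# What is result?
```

Accumulator trace (n, acc): (3, 1) -> (2, 3) -> (1, 6) -> return 6

Answer: 6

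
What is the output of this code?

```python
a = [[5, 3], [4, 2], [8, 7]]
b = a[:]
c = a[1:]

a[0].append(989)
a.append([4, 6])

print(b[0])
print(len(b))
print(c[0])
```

Key concept: slice with nested mutation.
Step by step:
`a = [[5, 3], [4, 2], [8, 7]]` → a = [[5, 3], [4, 2], [8, 7]]
`b = a[:]` → b = [[5, 3], [4, 2], [8, 7]]
`c = a[1:]` → c = [[4, 2], [8, 7]]
`a[0].append(989)` → a = [[5, 3, 989], [4, 2], [8, 7]]; b = [[5, 3, 989], [4, 2], [8, 7]]
`a.append([4, 6])` → a = [[5, 3, 989], [4, 2], [8, 7], [4, 6]]
`print(b[0])` → prints [5, 3, 989]
`print(len(b))` → prints 3
`print(c[0])` → prints [4, 2]

Answer:
[5, 3, 989]
3
[4, 2]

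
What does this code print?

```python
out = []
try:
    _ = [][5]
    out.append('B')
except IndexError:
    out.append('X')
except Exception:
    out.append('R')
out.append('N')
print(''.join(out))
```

Execution trace: 'X' (except IndexError) → 'N' (after the try/except). Output: XN

Answer: XN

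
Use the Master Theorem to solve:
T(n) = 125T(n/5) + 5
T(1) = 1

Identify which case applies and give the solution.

a=125, b=5, f(n)=5. log_5(125) = 3. Since c=0 < 3, Case 1 applies: T(n) = Θ(n^log_b(a)) = O(n^3).

Answer: O(n^3) - Case 1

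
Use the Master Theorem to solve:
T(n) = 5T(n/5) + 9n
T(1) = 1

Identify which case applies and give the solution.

a=5, b=5, f(n)=9n. log_5(5) = 1. Since c=1 = 1, Case 2 applies: T(n) = Θ(n^log_b(a) · log n) = O(n log n).

Answer: O(n log n) - Case 2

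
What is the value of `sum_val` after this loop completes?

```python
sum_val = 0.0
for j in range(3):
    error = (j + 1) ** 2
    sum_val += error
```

Sum of squared losses 1² + 2² + ... + 3²
`sum_val` takes the values: 0.0 → 1.0 → 5.0 → 14.0

Answer: 14.0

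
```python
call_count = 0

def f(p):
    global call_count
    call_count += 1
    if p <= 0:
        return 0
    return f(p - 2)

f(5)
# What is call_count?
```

Linear recursion stepping by 2: 4 calls from p=5 down to ≤0.

Answer: 4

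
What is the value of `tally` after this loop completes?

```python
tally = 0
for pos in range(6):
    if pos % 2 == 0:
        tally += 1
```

Count numbers divisible by 2 in range(6)
`tally` takes the values: 0 → 1 → 2 → 3

Answer: 3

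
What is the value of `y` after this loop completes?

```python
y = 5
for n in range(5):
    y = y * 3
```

Multiply by 3, 5 times: 5 * 3^5 = 1215
`y` takes the values: 5 → 15 → 45 → 135 → 405 → 1215

Answer: 1215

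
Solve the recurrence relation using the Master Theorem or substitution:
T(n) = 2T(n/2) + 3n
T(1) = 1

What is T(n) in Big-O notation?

By Master Theorem: a=2, b=2, f(n)=3n. Since log_2(2) = 1 and f(n) = Θ(n^1), Case 2 applies. T(n) = O(n log n).

Answer: O(n log n)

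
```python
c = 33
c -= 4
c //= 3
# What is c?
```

Trace:
`c = 33` → c = 33
`c -= 4` → c = 29
`c //= 3` → c = 9
So c = 9

Answer: 9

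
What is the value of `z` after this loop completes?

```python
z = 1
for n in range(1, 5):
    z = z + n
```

Start at 1, add 1 through 4
`z` takes the values: 1 → 2 → 4 → 7 → 11

Answer: 11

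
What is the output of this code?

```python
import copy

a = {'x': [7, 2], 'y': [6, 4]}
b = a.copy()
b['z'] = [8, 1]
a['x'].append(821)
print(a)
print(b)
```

Key concept: shallow copy of dict with mutable values.
Step by step:
`a = {'x': [7, 2], 'y': [6, 4]}` → a = {'x': [7, 2], 'y': [6, 4]}
`b = a.copy()` → b = {'x': [7, 2], 'y': [6, 4]}
`b['z'] = [8, 1]` → b = {'x': [7, 2], 'y': [6, 4], 'z': [8, 1]}
`a['x'].append(821)` → a = {'x': [7, 2, 821], 'y': [6, 4]}; b = {'x': [7, 2, 821], 'y': [6, 4], 'z': [8, 1]}
`print(a)` → prints {'x': [7, 2, 821], 'y': [6, 4]}
`print(b)` → prints {'x': [7, 2, 821], 'y': [6, 4], 'z': [8, 1]}

Answer:
{'x': [7, 2, 821], 'y': [6, 4]}
{'x': [7, 2, 821], 'y': [6, 4], 'z': [8, 1]}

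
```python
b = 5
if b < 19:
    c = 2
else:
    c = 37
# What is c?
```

Trace:
`b = 5` → b = 5
`if b < 19: ...` → b < 19 is True → c = 2
So c = 2

Answer: 2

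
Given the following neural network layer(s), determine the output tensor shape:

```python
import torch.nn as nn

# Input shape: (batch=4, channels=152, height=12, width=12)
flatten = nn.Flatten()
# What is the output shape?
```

Input: (4, 152, 12, 12) -> Output: (4, 21888)

Answer: (4, 21888)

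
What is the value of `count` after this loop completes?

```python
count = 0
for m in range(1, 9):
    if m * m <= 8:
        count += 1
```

Count numbers where m² ≤ 8
`count` takes the values: 0 → 1 → 2

Answer: 2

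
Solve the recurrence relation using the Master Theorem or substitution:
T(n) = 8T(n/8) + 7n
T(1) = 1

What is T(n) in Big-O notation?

By Master Theorem: a=8, b=8, f(n)=7n. Since log_8(8) = 1 and f(n) = Θ(n^1), Case 2 applies. T(n) = O(n log n).

Answer: O(n log n)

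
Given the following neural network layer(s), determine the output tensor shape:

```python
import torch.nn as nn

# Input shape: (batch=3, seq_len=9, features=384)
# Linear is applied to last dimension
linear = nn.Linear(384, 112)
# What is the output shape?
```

Input: (3, 9, 384) -> Output: (3, 9, 112)

Answer: (3, 9, 112)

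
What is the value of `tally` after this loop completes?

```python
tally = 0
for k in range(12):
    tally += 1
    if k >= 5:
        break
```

Loop breaks when k reaches 5, tally is 6
`tally` takes the values: 0 → 1 → 2 → 3 → 4 → 5 → 6

Answer: 6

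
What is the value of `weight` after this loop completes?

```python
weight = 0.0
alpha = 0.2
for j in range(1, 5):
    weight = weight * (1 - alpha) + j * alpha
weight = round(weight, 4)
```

Moving average with lr=0.2
`weight` takes the values: 0.0 → 0.2 → 0.56 → 1.048 → 1.6384

Answer: 1.6384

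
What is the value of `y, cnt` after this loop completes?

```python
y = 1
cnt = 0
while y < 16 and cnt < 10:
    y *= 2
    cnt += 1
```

Double until >= 16 or 10 iterations
`y, cnt` takes the values: (1, 0) → (2, 0) → (2, 1) → (4, 1) → (4, 2) → (8, 2) → (8, 3) → (16, 3) → (16, 4)

Answer: 16, 4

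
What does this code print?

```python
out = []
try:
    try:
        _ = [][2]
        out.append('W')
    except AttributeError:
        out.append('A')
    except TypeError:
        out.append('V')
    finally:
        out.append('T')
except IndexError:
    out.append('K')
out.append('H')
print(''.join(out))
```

Execution trace: 'T' (finally) → 'K' (outer except IndexError) → 'H' (after the try/except). Output: TKH

Answer: TKH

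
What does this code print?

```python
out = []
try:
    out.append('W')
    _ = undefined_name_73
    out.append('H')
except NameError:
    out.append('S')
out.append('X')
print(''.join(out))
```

Execution trace: 'W' (try body) → 'S' (except NameError) → 'X' (after the try/except). Output: WSX

Answer: WSX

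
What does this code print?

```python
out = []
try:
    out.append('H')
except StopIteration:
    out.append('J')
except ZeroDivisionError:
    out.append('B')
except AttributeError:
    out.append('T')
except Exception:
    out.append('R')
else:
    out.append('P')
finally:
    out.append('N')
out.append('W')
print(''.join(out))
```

Execution trace: 'H' (try body, no exception) → 'P' (else) → 'N' (finally) → 'W' (after the try/except). Output: HPNW

Answer: HPNW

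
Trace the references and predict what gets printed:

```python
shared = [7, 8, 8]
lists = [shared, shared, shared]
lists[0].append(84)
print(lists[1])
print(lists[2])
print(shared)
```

Key concept: list of same reference.
Step by step:
`shared = [7, 8, 8]` → shared = [7, 8, 8]
`lists = [shared, shared, shared]` → lists = [[7, 8, 8], [7, 8, 8], [7, 8, 8]]
`lists[0].append(84)` → shared = [7, 8, 8, 84]; lists = [[7, 8, 8, 84], [7, 8, 8, 84], [7, 8, 8, 84]]
`print(lists[1])` → prints [7, 8, 8, 84]
`print(lists[2])` → prints [7, 8, 8, 84]
`print(shared)` → prints [7, 8, 8, 84]

Answer:
[7, 8, 8, 84]
[7, 8, 8, 84]
[7, 8, 8, 84]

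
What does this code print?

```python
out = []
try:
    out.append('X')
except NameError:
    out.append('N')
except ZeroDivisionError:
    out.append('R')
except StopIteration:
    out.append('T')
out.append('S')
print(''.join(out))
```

Execution trace: 'X' (try body, no exception) → 'S' (after the try/except). Output: XS

Answer: XS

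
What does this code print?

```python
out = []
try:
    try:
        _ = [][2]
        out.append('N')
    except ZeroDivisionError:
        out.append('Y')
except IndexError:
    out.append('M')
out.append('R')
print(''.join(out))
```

Execution trace: 'M' (outer except IndexError) → 'R' (after the try/except). Output: MR

Answer: MR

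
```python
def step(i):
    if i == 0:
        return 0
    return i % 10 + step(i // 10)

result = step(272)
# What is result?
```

Sum of digits of 272: 2 + 7 + 2 = 11

Answer: 11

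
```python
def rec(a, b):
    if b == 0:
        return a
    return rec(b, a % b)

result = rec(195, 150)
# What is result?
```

rec(195, 150) -> rec(150, 45) -> rec(45, 15) -> rec(15, 0) -> 15

Answer: 15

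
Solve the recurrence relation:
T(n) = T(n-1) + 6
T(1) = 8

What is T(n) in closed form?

Unrolling: T(n) = T(1) + 6·(n-1) = 8 + 6(n-1) = 6n + 2.

Answer: T(n) = 6n + 2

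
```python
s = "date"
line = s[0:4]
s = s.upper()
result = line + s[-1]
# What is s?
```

Trace:
`s = "date"` → s = 'date'
`line = s[0:4]` → line = 'date'
`s = s.upper()` → s = 'DATE'
`result = line + s[-1]` → result = 'dateE'
So s = 'DATE'

Answer: 'DATE'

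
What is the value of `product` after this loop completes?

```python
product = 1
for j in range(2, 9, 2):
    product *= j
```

Product of even numbers 2 to 8
`product` takes the values: 1 → 2 → 8 → 48 → 384

Answer: 384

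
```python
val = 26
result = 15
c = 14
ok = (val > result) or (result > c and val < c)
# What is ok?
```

Trace:
`val = 26` → val = 26
`result = 15` → result = 15
`c = 14` → c = 14
`ok = (val > result) or (result > c and val < c)` → ok = True
So ok = True

Answer: True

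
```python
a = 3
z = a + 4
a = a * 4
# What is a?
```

Trace:
`a = 3` → a = 3
`z = a + 4` → z = 7
`a = a * 4` → a = 12
So a = 12

Answer: 12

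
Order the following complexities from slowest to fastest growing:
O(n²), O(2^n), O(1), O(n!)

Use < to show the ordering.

Ordered by growth rate: O(1) < O(n²) < O(2^n) < O(n!)

Answer: O(1) < O(n²) < O(2^n) < O(n!)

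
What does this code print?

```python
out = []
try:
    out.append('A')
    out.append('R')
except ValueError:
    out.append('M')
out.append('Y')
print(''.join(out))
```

Execution trace: 'A' (try body) → 'R' (try body, no exception) → 'Y' (after the try/except). Output: ARY

Answer: ARY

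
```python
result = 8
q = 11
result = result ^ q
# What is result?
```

Trace:
`result = 8` → result = 8
`q = 11` → q = 11
`result = result ^ q` → result = 3
So result = 3

Answer: 3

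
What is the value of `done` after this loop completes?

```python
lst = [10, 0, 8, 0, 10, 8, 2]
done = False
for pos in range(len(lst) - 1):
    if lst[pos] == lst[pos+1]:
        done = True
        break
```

Check consecutive duplicates in [10, 0, 8, 0, 10, 8, 2]
`done` takes the values: False

Answer: False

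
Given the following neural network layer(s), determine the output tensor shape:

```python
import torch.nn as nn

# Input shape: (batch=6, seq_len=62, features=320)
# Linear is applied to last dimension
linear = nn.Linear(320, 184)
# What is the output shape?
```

Input: (6, 62, 320) -> Output: (6, 62, 184)

Answer: (6, 62, 184)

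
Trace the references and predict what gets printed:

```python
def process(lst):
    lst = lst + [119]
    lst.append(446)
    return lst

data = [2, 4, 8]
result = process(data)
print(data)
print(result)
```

Key concept: rebinding parameter vs mutation.
Step by step:
`data = [2, 4, 8]` → data = [2, 4, 8]
`result = process(data)` → result = [2, 4, 8, 119, 446]
`print(data)` → prints [2, 4, 8]
`print(result)` → prints [2, 4, 8, 119, 446]

Answer:
[2, 4, 8]
[2, 4, 8, 119, 446]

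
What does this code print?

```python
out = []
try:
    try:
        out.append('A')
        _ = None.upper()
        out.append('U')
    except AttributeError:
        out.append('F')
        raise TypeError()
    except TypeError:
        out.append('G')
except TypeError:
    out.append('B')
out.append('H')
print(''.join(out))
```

Execution trace: 'A' (inner try body) → 'F' (inner except AttributeError) → 'B' (outer except TypeError) → 'H' (after the try/except). Output: AFBH

Answer: AFBH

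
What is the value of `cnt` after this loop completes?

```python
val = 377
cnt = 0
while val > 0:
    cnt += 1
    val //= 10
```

Count digits by repeated division by 10
`cnt` takes the values: 0 → 1 → 2 → 3

Answer: 3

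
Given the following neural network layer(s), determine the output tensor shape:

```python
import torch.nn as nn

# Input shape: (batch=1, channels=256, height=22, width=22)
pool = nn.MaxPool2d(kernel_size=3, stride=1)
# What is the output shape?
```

Input: (1, 256, 22, 22) -> Output: (1, 256, 20, 20)

Answer: (1, 256, 20, 20)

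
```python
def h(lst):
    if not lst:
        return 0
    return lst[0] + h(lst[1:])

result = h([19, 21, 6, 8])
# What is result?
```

19 + 21 + 6 + 8 + 0 = 54

Answer: 54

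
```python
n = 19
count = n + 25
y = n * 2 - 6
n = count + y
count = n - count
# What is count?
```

Trace:
`n = 19` → n = 19
`count = n + 25` → count = 44
`y = n * 2 - 6` → y = 32
`n = count + y` → n = 76
`count = n - count` → count = 32
So count = 32

Answer: 32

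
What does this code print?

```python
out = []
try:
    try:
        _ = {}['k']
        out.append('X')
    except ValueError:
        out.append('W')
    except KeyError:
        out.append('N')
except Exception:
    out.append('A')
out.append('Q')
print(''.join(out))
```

Execution trace: 'N' (inner except KeyError) → 'Q' (after the try/except). Output: NQ

Answer: NQ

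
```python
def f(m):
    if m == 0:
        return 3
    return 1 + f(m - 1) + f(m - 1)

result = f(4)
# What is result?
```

f(m) = 1 + 2·f(m-1), f(0)=3. Closed form: (3+1)·2^4 - 1 = 63.

Answer: 63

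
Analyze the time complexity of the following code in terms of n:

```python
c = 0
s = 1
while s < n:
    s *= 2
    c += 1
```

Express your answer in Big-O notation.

Each loop level contributes: log n. Multiplying the contributions gives O(log n).

Answer: O(log n)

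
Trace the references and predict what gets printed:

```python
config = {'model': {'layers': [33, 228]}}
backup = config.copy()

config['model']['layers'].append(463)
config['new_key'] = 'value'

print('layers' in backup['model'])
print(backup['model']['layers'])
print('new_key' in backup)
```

Key concept: shallow copy gotcha with nested dict.
Step by step:
`config = {'model': {'layers': [33, 228]}}` → config = {'model': {'layers': [33, 228]}}
`backup = config.copy()` → backup = {'model': {'layers': [33, 228]}}
`config['model']['layers'].append(463)` → config = {'model': {'layers': [33, 228, 463]}}; backup = {'model': {'layers': [33, 228, 463]}}
`config['new_key'] = 'value'` → config = {'model': {'layers': [33, 228, 463]}, 'new_key': 'value'}
`print('layers' in backup['model'])` → prints True
`print(backup['model']['layers'])` → prints [33, 228, 463]
`print('new_key' in backup)` → prints False

Answer:
True
[33, 228, 463]
False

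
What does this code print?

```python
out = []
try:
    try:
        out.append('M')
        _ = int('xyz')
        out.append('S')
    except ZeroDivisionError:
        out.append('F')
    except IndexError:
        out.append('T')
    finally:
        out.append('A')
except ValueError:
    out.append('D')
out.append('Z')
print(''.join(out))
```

Execution trace: 'M' (try body) → 'A' (finally) → 'D' (outer except ValueError) → 'Z' (after the try/except). Output: MADZ

Answer: MADZ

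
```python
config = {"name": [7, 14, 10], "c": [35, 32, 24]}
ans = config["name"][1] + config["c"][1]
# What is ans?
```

Trace:
`config = {"name": [7, 14, 10], "c": [35, 32, 24]}` → config = {'name': [7, 14, 10], 'c': [35, 32, 24]}
`ans = config["name"][1] + config["c"][1]` → ans = 46
So ans = 46

Answer: 46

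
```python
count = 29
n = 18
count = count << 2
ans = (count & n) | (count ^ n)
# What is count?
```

Trace:
`count = 29` → count = 29
`n = 18` → n = 18
`count = count << 2` → count = 116
`ans = (count & n) | (count ^ n)` → ans = 118
So count = 116

Answer: 116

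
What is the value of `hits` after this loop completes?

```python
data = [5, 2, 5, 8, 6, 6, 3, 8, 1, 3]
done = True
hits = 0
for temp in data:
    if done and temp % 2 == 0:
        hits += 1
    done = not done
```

Count even values at even positions
`hits` takes the values: 0 → 1

Answer: 1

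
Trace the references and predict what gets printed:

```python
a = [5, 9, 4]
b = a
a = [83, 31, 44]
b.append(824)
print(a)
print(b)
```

Key concept: rebinding vs mutation: a is rebound to a new list, b still points at the original.
Step by step:
`a = [5, 9, 4]` → a = [5, 9, 4]
`b = a` → b = [5, 9, 4] (same object as a)
`a = [83, 31, 44]` → a = [83, 31, 44]
`b.append(824)` → b = [5, 9, 4, 824]
`print(a)` → prints [83, 31, 44]
`print(b)` → prints [5, 9, 4, 824]

Answer:
[83, 31, 44]
[5, 9, 4, 824]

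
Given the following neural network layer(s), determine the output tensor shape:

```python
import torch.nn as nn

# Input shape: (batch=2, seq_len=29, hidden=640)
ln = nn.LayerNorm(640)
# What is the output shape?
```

Input: (2, 29, 640) -> Output: (2, 29, 640)

Answer: (2, 29, 640)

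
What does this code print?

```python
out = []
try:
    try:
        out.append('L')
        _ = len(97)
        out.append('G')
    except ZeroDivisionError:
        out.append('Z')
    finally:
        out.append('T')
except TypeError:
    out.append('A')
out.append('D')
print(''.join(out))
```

Execution trace: 'L' (try body) → 'T' (finally) → 'A' (outer except TypeError) → 'D' (after the try/except). Output: LTAD

Answer: LTAD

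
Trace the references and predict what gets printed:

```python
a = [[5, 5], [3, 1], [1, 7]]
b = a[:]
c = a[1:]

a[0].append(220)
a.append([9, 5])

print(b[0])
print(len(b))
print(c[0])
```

Key concept: slice with nested mutation.
Step by step:
`a = [[5, 5], [3, 1], [1, 7]]` → a = [[5, 5], [3, 1], [1, 7]]
`b = a[:]` → b = [[5, 5], [3, 1], [1, 7]]
`c = a[1:]` → c = [[3, 1], [1, 7]]
`a[0].append(220)` → a = [[5, 5, 220], [3, 1], [1, 7]]; b = [[5, 5, 220], [3, 1], [1, 7]]
`a.append([9, 5])` → a = [[5, 5, 220], [3, 1], [1, 7], [9, 5]]
`print(b[0])` → prints [5, 5, 220]
`print(len(b))` → prints 3
`print(c[0])` → prints [3, 1]

Answer:
[5, 5, 220]
3
[3, 1]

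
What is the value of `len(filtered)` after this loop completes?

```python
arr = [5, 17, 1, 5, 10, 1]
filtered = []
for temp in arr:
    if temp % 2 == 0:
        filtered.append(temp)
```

Count even numbers in [5, 17, 1, 5, 10, 1]
`filtered` takes the values: [] → [10]
So `len(filtered)` = 1

Answer: 1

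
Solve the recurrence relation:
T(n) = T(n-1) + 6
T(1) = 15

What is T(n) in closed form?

Unrolling: T(n) = T(1) + 6·(n-1) = 15 + 6(n-1) = 6n + 9.

Answer: T(n) = 6n + 9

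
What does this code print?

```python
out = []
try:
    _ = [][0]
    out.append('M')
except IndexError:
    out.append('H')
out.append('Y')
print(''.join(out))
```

Execution trace: 'H' (except IndexError) → 'Y' (after the try/except). Output: HY

Answer: HY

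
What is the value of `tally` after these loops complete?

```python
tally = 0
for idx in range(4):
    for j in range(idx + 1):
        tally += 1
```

Triangle: 1 + 2 + ... + 4
`tally` takes the values: 0 → 1 → 2 → 3 → 4 → 5 → 6 → 7 → 8 → 9 → 10

Answer: 10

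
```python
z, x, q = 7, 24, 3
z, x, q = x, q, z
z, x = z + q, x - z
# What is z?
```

Trace:
`z, x, q = 7, 24, 3` → z = 7; x = 24; q = 3
`z, x, q = x, q, z` → z = 24; x = 3; q = 7
`z, x = z + q, x - z` → z = 31; x = -21
So z = 31

Answer: 31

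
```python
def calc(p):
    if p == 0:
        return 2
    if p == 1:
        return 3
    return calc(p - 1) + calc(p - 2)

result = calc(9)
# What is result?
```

Build up from base cases: calc(0)=2, calc(1)=3, calc(2)=5, calc(3)=8, calc(4)=13, calc(5)=21, calc(6)=34, ..., calc(9)=144

Answer: 144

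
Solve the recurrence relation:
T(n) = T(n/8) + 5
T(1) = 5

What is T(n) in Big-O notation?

Each step divides n by 8 and adds 5. After log_8(n) steps we reach T(1)=5. So T(n) = 5·log_8(n) + 5 = O(log n).

Answer: O(log n)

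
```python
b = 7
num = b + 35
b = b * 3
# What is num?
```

Trace:
`b = 7` → b = 7
`num = b + 35` → num = 42
`b = b * 3` → b = 21
So num = 42

Answer: 42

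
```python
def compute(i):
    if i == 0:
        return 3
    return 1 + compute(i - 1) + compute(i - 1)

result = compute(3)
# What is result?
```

compute(i) = 1 + 2·compute(i-1), compute(0)=3. Closed form: (3+1)·2^3 - 1 = 31.

Answer: 31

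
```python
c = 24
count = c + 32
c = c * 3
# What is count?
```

Trace:
`c = 24` → c = 24
`count = c + 32` → count = 56
`c = c * 3` → c = 72
So count = 56

Answer: 56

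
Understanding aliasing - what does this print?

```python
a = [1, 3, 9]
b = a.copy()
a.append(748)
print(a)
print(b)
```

Key concept: list.copy() creates independent copy.
Step by step:
`a = [1, 3, 9]` → a = [1, 3, 9]
`b = a.copy()` → b = [1, 3, 9]
`a.append(748)` → a = [1, 3, 9, 748]
`print(a)` → prints [1, 3, 9, 748]
`print(b)` → prints [1, 3, 9]

Answer:
[1, 3, 9, 748]
[1, 3, 9]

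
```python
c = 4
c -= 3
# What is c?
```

Trace:
`c = 4` → c = 4
`c -= 3` → c = 1
So c = 1

Answer: 1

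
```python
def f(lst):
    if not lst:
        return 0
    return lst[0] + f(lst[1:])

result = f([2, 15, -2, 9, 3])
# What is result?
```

2 + 15 + (-2) + 9 + 3 + 0 = 27

Answer: 27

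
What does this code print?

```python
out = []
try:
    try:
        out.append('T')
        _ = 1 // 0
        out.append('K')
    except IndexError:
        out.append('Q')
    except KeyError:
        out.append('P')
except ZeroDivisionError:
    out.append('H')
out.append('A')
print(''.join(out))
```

Execution trace: 'T' (try body) → 'H' (outer except ZeroDivisionError) → 'A' (after the try/except). Output: THA

Answer: THA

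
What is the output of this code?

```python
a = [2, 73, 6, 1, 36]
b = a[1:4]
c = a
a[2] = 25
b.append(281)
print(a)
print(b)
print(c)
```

Key concept: slice vs alias.
Step by step:
`a = [2, 73, 6, 1, 36]` → a = [2, 73, 6, 1, 36]
`b = a[1:4]` → b = [73, 6, 1]
`c = a` → c = [2, 73, 6, 1, 36] (same object as a)
`a[2] = 25` → a = [2, 73, 25, 1, 36] (same object as c); c = [2, 73, 25, 1, 36] (same object as a)
`b.append(281)` → b = [73, 6, 1, 281]
`print(a)` → prints [2, 73, 25, 1, 36]
`print(b)` → prints [73, 6, 1, 281]
`print(c)` → prints [2, 73, 25, 1, 36]

Answer:
[2, 73, 25, 1, 36]
[73, 6, 1, 281]
[2, 73, 25, 1, 36]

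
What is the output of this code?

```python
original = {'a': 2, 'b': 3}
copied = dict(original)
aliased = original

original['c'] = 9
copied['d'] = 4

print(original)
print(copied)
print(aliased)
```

Key concept: dict() creates copy, assignment creates alias.
Step by step:
`original = {'a': 2, 'b': 3}` → original = {'a': 2, 'b': 3}
`copied = dict(original)` → copied = {'a': 2, 'b': 3}
`aliased = original` → aliased = {'a': 2, 'b': 3} (same object as original)
`original['c'] = 9` → original = {'a': 2, 'b': 3, 'c': 9} (same object as aliased); aliased = {'a': 2, 'b': 3, 'c': 9} (same object as original)
`copied['d'] = 4` → copied = {'a': 2, 'b': 3, 'd': 4}
`print(original)` → prints {'a': 2, 'b': 3, 'c': 9}
`print(copied)` → prints {'a': 2, 'b': 3, 'd': 4}
`print(aliased)` → prints {'a': 2, 'b': 3, 'c': 9}

Answer:
{'a': 2, 'b': 3, 'c': 9}
{'a': 2, 'b': 3, 'd': 4}
{'a': 2, 'b': 3, 'c': 9}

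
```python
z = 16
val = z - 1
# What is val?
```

Trace:
`z = 16` → z = 16
`val = z - 1` → val = 15
So val = 15

Answer: 15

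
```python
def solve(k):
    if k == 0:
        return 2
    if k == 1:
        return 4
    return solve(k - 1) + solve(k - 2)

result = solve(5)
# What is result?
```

Build up from base cases: solve(0)=2, solve(1)=4, solve(2)=6, solve(3)=10, solve(4)=16, solve(5)=26

Answer: 26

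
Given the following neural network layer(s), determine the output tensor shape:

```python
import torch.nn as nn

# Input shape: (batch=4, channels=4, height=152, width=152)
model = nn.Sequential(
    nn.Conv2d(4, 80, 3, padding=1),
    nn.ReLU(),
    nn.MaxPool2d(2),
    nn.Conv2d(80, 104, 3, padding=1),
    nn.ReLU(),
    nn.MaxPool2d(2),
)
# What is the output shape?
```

Input: (4, 4, 152, 152) -> after first Conv2d: (4, 80, 152, 152) -> after first MaxPool2d: (4, 80, 76, 76) -> after second Conv2d: (4, 104, 76, 76) -> Output: (4, 104, 38, 38)

Answer: (4, 104, 38, 38)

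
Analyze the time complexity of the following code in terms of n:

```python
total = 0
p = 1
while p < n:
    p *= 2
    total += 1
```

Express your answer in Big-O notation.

Each loop level contributes: log n. Multiplying the contributions gives O(log n).

Answer: O(log n)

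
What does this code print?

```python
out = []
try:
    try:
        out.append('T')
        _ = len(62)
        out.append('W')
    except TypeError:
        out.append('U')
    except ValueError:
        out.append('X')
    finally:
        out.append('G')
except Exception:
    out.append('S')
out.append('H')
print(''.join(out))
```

Execution trace: 'T' (inner try body) → 'U' (inner except TypeError) → 'G' (inner finally) → 'H' (after the try/except). Output: TUGH

Answer: TUGH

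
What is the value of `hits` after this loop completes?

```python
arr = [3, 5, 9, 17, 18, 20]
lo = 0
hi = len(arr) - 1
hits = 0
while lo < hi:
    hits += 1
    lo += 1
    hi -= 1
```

Iterations until pointers meet (list length 6)
`hits` takes the values: 0 → 1 → 2 → 3

Answer: 3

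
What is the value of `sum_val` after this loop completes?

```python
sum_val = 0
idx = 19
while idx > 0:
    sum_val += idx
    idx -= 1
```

Sum 19 down to 1
`sum_val` takes the values: 0 → 19 → 37 → 54 → 70 → 85 → 99 → 112 → 124 → 135 → 145 → 154 → 162 → 169 → 175 → 180 → 184 → 187 → 189 → 190

Answer: 190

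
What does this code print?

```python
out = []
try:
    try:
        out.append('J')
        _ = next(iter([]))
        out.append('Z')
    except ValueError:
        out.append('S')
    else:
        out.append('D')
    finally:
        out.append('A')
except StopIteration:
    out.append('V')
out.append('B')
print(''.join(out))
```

Execution trace: 'J' (try body) → 'A' (finally) → 'V' (outer except StopIteration) → 'B' (after the try/except). Output: JAVB

Answer: JAVB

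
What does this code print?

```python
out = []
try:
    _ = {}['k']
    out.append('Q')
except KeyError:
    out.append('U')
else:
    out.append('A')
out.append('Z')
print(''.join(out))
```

Execution trace: 'U' (except KeyError) → 'Z' (after the try/except). Output: UZ

Answer: UZ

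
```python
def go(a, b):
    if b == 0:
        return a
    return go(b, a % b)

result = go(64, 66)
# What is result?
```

go(64, 66) -> go(66, 64) -> go(64, 2) -> go(2, 0) -> 2

Answer: 2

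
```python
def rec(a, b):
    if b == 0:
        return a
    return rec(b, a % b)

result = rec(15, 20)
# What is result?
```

rec(15, 20) -> rec(20, 15) -> rec(15, 5) -> rec(5, 0) -> 5

Answer: 5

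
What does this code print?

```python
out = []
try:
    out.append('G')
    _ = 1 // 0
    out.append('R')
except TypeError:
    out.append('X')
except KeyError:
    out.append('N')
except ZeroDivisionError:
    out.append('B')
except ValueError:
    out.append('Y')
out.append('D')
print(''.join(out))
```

Execution trace: 'G' (try body) → 'B' (except ZeroDivisionError) → 'D' (after the try/except). Output: GBD

Answer: GBD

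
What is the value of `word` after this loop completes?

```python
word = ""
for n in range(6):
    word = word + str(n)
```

Concatenate digits 0 to 5
`word` takes the values: "" → "0" → "01" → "012" → "0123" → "01234" → "012345"

Answer: "012345"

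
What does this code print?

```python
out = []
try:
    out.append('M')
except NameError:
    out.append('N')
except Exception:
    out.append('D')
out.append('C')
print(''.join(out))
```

Execution trace: 'M' (try body, no exception) → 'C' (after the try/except). Output: MC

Answer: MC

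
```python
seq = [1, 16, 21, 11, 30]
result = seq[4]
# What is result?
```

Trace:
`seq = [1, 16, 21, 11, 30]` → seq = [1, 16, 21, 11, 30]
`result = seq[4]` → result = 30
So result = 30

Answer: 30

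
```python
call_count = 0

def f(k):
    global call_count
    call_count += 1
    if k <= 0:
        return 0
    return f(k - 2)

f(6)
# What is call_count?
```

Linear recursion stepping by 2: 4 calls from k=6 down to ≤0.

Answer: 4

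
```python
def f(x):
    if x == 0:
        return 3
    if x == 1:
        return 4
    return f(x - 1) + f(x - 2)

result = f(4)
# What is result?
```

Build up from base cases: f(0)=3, f(1)=4, f(2)=7, f(3)=11, f(4)=18

Answer: 18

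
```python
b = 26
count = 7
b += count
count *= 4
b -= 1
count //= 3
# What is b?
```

Trace:
`b = 26` → b = 26
`count = 7` → count = 7
`b += count` → b = 33
`count *= 4` → count = 28
`b -= 1` → b = 32
`count //= 3` → count = 9
So b = 32

Answer: 32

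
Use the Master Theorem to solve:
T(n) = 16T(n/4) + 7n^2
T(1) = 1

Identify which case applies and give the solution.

a=16, b=4, f(n)=7n^2. log_4(16) = 2. Since c=2 = 2, Case 2 applies: T(n) = Θ(n^log_b(a) · log n) = O(n^2 log n).

Answer: O(n^2 log n) - Case 2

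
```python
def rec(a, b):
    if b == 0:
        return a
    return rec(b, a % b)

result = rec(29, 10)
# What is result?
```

rec(29, 10) -> rec(10, 9) -> rec(9, 1) -> rec(1, 0) -> 1

Answer: 1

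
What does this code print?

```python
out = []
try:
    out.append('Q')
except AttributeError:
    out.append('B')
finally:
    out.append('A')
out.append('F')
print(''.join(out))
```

Execution trace: 'Q' (try body, no exception) → 'A' (finally) → 'F' (after the try/except). Output: QAF

Answer: QAF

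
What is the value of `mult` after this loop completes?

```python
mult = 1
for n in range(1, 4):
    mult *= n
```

3! = 6
`mult` takes the values: 1 → 2 → 6

Answer: 6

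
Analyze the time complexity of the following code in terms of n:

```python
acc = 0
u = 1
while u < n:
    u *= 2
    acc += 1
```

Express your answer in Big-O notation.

Each loop level contributes: log n. Multiplying the contributions gives O(log n).

Answer: O(log n)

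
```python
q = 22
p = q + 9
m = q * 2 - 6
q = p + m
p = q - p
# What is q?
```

Trace:
`q = 22` → q = 22
`p = q + 9` → p = 31
`m = q * 2 - 6` → m = 38
`q = p + m` → q = 69
`p = q - p` → p = 38
So q = 69

Answer: 69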